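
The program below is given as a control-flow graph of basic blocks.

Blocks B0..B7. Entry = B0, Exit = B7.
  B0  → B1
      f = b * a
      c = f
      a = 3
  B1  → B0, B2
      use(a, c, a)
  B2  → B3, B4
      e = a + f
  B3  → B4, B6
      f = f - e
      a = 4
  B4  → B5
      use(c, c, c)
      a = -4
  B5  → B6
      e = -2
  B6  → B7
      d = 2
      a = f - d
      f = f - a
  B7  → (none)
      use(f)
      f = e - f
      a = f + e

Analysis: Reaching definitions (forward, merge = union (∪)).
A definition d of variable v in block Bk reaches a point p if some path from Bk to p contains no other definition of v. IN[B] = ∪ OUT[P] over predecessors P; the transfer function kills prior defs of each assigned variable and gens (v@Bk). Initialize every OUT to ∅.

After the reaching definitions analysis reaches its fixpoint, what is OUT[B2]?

Per-block solution:
  B0: | IN={a@B0, c@B0, f@B0} | OUT={a@B0, c@B0, f@B0}
  B1: | IN={a@B0, c@B0, f@B0} | OUT={a@B0, c@B0, f@B0}
  B2: | IN={a@B0, c@B0, f@B0} | OUT={a@B0, c@B0, e@B2, f@B0}
  B3: | IN={a@B0, c@B0, e@B2, f@B0} | OUT={a@B3, c@B0, e@B2, f@B3}
  B4: | IN={a@B0, a@B3, c@B0, e@B2, f@B0, f@B3} | OUT={a@B4, c@B0, e@B2, f@B0, f@B3}
  B5: | IN={a@B4, c@B0, e@B2, f@B0, f@B3} | OUT={a@B4, c@B0, e@B5, f@B0, f@B3}
  B6: | IN={a@B3, a@B4, c@B0, e@B2, e@B5, f@B0, f@B3} | OUT={a@B6, c@B0, d@B6, e@B2, e@B5, f@B6}
  B7: | IN={a@B6, c@B0, d@B6, e@B2, e@B5, f@B6} | OUT={a@B7, c@B0, d@B6, e@B2, e@B5, f@B7}

Merge at B2: IN[B2] = OUT[B1] = {a@B0, c@B0, f@B0}
Applying B2's transfer function to that IN value gives OUT[B2] (row B2 above).

Answer: {a@B0, c@B0, e@B2, f@B0}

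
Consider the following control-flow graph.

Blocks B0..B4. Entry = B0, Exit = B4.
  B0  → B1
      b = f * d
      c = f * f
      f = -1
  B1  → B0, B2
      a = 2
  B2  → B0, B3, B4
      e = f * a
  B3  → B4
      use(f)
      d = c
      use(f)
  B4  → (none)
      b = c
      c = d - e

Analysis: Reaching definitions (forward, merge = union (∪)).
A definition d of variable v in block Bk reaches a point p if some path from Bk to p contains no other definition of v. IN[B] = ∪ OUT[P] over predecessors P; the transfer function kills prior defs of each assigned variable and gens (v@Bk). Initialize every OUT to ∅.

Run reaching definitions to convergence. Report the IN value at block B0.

Fixpoint table:
  B0: | IN={a@B1, b@B0, c@B0, e@B2, f@B0} | OUT={a@B1, b@B0, c@B0, e@B2, f@B0}
  B1: | IN={a@B1, b@B0, c@B0, e@B2, f@B0} | OUT={a@B1, b@B0, c@B0, e@B2, f@B0}
  B2: | IN={a@B1, b@B0, c@B0, e@B2, f@B0} | OUT={a@B1, b@B0, c@B0, e@B2, f@B0}
  B3: | IN={a@B1, b@B0, c@B0, e@B2, f@B0} | OUT={a@B1, b@B0, c@B0, d@B3, e@B2, f@B0}
  B4: | IN={a@B1, b@B0, c@B0, d@B3, e@B2, f@B0} | OUT={a@B1, b@B4, c@B4, d@B3, e@B2, f@B0}

Merge at B0 (entry node, so the boundary value {} is joined with the incoming edge(s)): IN[B0] = {} ⊔ OUT[B1] ⊔ OUT[B2] = {a@B1, b@B0, c@B0, e@B2, f@B0}

Answer: {a@B1, b@B0, c@B0, e@B2, f@B0}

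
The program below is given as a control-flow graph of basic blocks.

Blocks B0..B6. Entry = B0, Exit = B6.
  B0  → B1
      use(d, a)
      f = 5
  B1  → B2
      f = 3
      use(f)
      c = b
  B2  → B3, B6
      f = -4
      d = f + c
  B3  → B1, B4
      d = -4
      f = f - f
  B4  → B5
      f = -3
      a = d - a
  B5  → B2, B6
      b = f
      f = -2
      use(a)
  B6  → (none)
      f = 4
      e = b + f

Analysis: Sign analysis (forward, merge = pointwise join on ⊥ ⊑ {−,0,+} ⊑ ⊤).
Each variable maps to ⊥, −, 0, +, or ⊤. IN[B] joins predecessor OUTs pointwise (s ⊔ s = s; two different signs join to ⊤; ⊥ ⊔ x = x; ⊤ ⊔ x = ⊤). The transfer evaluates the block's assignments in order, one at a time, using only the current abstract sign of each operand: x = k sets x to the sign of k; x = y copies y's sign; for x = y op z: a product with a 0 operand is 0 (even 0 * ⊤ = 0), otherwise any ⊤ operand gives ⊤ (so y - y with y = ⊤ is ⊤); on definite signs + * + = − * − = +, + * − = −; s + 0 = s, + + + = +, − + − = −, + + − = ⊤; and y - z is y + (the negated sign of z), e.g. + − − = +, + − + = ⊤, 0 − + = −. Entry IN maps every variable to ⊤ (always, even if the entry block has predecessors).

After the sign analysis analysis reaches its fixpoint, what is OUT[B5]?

Answer: {a: ⊤, b: -, c: ⊤, d: -, e: ⊤, f: -}

Trace:
Converged values:
  B0:  IN=(all ⊤)  OUT={f:+; rest ⊤}
  B1:  IN=(all ⊤)  OUT={f:+; rest ⊤}
  B2:  IN=(all ⊤)  OUT={f:-; rest ⊤}
  B3:  IN={f:-; rest ⊤}  OUT={d:-; rest ⊤}
  B4:  IN={d:-; rest ⊤}  OUT={d:-, f:-; rest ⊤}
  B5:  IN={d:-, f:-; rest ⊤}  OUT={b:-, d:-, f:-; rest ⊤}
  B6:  IN={f:-; rest ⊤}  OUT={f:+; rest ⊤}

Merge at B5: IN[B5] = OUT[B4] = {a: ⊤, b: ⊤, c: ⊤, d: -, e: ⊤, f: -}
Applying B5's transfer function to that IN value gives OUT[B5] (row B5 above).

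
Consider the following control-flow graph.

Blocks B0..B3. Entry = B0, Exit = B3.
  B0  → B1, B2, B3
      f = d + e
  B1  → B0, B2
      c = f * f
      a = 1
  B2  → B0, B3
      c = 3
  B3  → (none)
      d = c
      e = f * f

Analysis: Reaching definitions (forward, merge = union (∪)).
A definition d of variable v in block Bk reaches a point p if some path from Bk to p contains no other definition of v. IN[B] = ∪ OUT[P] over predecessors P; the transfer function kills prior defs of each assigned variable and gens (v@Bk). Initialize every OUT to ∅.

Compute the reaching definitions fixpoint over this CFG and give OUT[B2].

Answer: {a@B1, c@B2, f@B0}

Trace:
Converged values:
  B0: | IN={a@B1, c@B1, c@B2, f@B0} | OUT={a@B1, c@B1, c@B2, f@B0}
  B1: | IN={a@B1, c@B1, c@B2, f@B0} | OUT={a@B1, c@B1, f@B0}
  B2: | IN={a@B1, c@B1, c@B2, f@B0} | OUT={a@B1, c@B2, f@B0}
  B3: | IN={a@B1, c@B1, c@B2, f@B0} | OUT={a@B1, c@B1, c@B2, d@B3, e@B3, f@B0}

Merge at B2: IN[B2] = OUT[B0] ⊔ OUT[B1] = {a@B1, c@B1, c@B2, f@B0}
Applying B2's transfer function to that IN value gives OUT[B2] (row B2 above).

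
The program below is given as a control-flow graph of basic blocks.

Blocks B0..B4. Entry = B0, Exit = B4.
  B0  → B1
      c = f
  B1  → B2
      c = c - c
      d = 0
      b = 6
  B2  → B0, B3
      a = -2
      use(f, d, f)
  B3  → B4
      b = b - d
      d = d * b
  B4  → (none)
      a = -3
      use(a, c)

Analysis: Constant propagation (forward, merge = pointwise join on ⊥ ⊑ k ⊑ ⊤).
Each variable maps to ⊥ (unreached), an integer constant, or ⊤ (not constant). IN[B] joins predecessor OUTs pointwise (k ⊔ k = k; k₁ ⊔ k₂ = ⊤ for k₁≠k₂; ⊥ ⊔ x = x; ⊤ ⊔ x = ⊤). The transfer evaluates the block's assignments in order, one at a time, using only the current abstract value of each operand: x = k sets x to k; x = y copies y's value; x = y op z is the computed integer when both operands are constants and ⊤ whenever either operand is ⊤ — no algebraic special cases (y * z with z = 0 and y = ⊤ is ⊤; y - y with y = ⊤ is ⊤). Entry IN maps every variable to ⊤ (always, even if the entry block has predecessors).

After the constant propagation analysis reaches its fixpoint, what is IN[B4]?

Per-block solution:
  B0:   IN=(all ⊤)   OUT=(all ⊤)
  B1:   IN=(all ⊤)   OUT={b:6, d:0; rest ⊤}
  B2:   IN={b:6, d:0; rest ⊤}   OUT={a:-2, b:6, d:0; rest ⊤}
  B3:   IN={a:-2, b:6, d:0; rest ⊤}   OUT={a:-2, b:6, d:0; rest ⊤}
  B4:   IN={a:-2, b:6, d:0; rest ⊤}   OUT={a:-3, b:6, d:0; rest ⊤}

Merge at B4: IN[B4] = OUT[B3] = {a: -2, b: 6, c: ⊤, d: 0, e: ⊤, f: ⊤}

Answer: {a: -2, b: 6, c: ⊤, d: 0, e: ⊤, f: ⊤}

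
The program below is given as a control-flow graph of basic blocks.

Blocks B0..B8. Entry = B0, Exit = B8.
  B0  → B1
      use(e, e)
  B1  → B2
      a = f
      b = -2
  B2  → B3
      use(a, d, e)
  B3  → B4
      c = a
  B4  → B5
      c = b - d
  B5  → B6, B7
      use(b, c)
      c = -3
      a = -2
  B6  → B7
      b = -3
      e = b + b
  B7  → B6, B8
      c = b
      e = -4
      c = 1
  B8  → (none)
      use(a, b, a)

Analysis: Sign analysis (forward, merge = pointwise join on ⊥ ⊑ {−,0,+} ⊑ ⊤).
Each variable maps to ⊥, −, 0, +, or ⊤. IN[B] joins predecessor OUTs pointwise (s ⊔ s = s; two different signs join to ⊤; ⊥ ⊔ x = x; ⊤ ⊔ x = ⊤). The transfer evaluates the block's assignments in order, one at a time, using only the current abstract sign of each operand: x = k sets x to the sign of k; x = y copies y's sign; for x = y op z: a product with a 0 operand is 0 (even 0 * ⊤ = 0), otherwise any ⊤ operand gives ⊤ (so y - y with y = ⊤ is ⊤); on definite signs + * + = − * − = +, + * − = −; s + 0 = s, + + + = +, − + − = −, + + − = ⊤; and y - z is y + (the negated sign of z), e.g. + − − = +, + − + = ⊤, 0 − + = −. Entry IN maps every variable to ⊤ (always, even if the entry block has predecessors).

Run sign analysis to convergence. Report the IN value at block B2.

Fixpoint table:
  B0:  IN=(all ⊤)  OUT=(all ⊤)
  B1:  IN=(all ⊤)  OUT={b:-; rest ⊤}
  B2:  IN={b:-; rest ⊤}  OUT={b:-; rest ⊤}
  B3:  IN={b:-; rest ⊤}  OUT={b:-; rest ⊤}
  B4:  IN={b:-; rest ⊤}  OUT={b:-; rest ⊤}
  B5:  IN={b:-; rest ⊤}  OUT={a:-, b:-, c:-; rest ⊤}
  B6:  IN={a:-, b:-; rest ⊤}  OUT={a:-, b:-, e:-; rest ⊤}
  B7:  IN={a:-, b:-; rest ⊤}  OUT={a:-, b:-, c:+, e:-; rest ⊤}
  B8:  IN={a:-, b:-, c:+, e:-; rest ⊤}  OUT={a:-, b:-, c:+, e:-; rest ⊤}

Merge at B2: IN[B2] = OUT[B1] = {a: ⊤, b: -, c: ⊤, d: ⊤, e: ⊤, f: ⊤}

Answer: {a: ⊤, b: -, c: ⊤, d: ⊤, e: ⊤, f: ⊤}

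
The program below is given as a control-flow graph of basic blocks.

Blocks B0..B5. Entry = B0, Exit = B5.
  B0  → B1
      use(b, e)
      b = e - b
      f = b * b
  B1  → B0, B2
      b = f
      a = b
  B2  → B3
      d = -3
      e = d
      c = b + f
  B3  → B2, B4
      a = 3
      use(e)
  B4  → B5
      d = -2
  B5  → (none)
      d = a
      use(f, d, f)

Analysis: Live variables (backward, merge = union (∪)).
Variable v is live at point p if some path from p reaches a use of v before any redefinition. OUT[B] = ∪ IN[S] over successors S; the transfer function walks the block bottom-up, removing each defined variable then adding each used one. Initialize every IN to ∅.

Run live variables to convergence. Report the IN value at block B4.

Converged values:
  B0: | IN={b, e} | OUT={e, f}
  B1: | IN={e, f} | OUT={b, e, f}
  B2: | IN={b, f} | OUT={b, e, f}
  B3: | IN={b, e, f} | OUT={a, b, f}
  B4: | IN={a, f} | OUT={a, f}
  B5: | IN={a, f} | OUT={}

Merge at B4: OUT[B4] = IN[B5] = {a, f}
Applying B4's transfer function to that OUT value gives IN[B4] (row B4 above).

Answer: {a, f}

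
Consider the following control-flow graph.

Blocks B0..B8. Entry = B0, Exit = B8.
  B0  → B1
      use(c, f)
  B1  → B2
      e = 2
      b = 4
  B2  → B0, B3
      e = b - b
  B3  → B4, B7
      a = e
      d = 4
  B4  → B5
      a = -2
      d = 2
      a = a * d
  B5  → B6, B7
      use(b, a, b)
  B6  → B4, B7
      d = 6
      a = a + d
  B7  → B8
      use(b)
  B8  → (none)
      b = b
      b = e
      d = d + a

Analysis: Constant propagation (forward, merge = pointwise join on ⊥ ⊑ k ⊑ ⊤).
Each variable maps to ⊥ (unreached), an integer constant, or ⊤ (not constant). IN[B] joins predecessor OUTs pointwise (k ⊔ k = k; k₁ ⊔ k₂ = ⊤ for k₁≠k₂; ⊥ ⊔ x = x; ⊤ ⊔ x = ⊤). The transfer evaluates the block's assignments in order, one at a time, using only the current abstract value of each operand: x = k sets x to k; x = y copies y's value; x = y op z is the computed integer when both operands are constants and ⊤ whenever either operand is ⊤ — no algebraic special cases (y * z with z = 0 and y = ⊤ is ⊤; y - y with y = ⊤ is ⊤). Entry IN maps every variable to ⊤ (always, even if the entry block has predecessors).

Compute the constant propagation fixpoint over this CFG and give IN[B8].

Answer: {a: ⊤, b: 4, c: ⊤, d: ⊤, e: 0, f: ⊤}

Derivation:
Per-block solution:
  B0:  IN=(all ⊤)  OUT=(all ⊤)
  B1:  IN=(all ⊤)  OUT={b:4, e:2; rest ⊤}
  B2:  IN={b:4, e:2; rest ⊤}  OUT={b:4, e:0; rest ⊤}
  B3:  IN={b:4, e:0; rest ⊤}  OUT={a:0, b:4, d:4, e:0; rest ⊤}
  B4:  IN={b:4, e:0; rest ⊤}  OUT={a:-4, b:4, d:2, e:0; rest ⊤}
  B5:  IN={a:-4, b:4, d:2, e:0; rest ⊤}  OUT={a:-4, b:4, d:2, e:0; rest ⊤}
  B6:  IN={a:-4, b:4, d:2, e:0; rest ⊤}  OUT={a:2, b:4, d:6, e:0; rest ⊤}
  B7:  IN={b:4, e:0; rest ⊤}  OUT={b:4, e:0; rest ⊤}
  B8:  IN={b:4, e:0; rest ⊤}  OUT={b:0, e:0; rest ⊤}

Merge at B8: IN[B8] = OUT[B7] = {a: ⊤, b: 4, c: ⊤, d: ⊤, e: 0, f: ⊤}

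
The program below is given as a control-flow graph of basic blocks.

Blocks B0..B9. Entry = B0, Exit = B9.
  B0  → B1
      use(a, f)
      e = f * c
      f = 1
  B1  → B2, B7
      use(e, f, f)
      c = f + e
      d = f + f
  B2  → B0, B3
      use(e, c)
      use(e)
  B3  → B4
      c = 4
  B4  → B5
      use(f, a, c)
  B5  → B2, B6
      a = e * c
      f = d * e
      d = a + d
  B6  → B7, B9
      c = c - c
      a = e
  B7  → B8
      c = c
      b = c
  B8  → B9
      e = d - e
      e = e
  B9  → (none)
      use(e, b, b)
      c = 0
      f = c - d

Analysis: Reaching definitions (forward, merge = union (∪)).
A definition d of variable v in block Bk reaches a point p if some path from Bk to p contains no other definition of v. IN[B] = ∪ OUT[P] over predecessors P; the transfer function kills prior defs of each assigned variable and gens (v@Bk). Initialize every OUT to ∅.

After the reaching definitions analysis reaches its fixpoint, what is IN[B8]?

Answer: {a@B5, a@B6, b@B7, c@B7, d@B1, d@B5, e@B0, f@B0, f@B5}

Working:
Converged values:
  B0:  IN={a@B5, c@B1, c@B3, d@B1, d@B5, e@B0, f@B0, f@B5}  OUT={a@B5, c@B1, c@B3, d@B1, d@B5, e@B0, f@B0}
  B1:  IN={a@B5, c@B1, c@B3, d@B1, d@B5, e@B0, f@B0}  OUT={a@B5, c@B1, d@B1, e@B0, f@B0}
  B2:  IN={a@B5, c@B1, c@B3, d@B1, d@B5, e@B0, f@B0, f@B5}  OUT={a@B5, c@B1, c@B3, d@B1, d@B5, e@B0, f@B0, f@B5}
  B3:  IN={a@B5, c@B1, c@B3, d@B1, d@B5, e@B0, f@B0, f@B5}  OUT={a@B5, c@B3, d@B1, d@B5, e@B0, f@B0, f@B5}
  B4:  IN={a@B5, c@B3, d@B1, d@B5, e@B0, f@B0, f@B5}  OUT={a@B5, c@B3, d@B1, d@B5, e@B0, f@B0, f@B5}
  B5:  IN={a@B5, c@B3, d@B1, d@B5, e@B0, f@B0, f@B5}  OUT={a@B5, c@B3, d@B5, e@B0, f@B5}
  B6:  IN={a@B5, c@B3, d@B5, e@B0, f@B5}  OUT={a@B6, c@B6, d@B5, e@B0, f@B5}
  B7:  IN={a@B5, a@B6, c@B1, c@B6, d@B1, d@B5, e@B0, f@B0, f@B5}  OUT={a@B5, a@B6, b@B7, c@B7, d@B1, d@B5, e@B0, f@B0, f@B5}
  B8:  IN={a@B5, a@B6, b@B7, c@B7, d@B1, d@B5, e@B0, f@B0, f@B5}  OUT={a@B5, a@B6, b@B7, c@B7, d@B1, d@B5, e@B8, f@B0, f@B5}
  B9:  IN={a@B5, a@B6, b@B7, c@B6, c@B7, d@B1, d@B5, e@B0, e@B8, f@B0, f@B5}  OUT={a@B5, a@B6, b@B7, c@B9, d@B1, d@B5, e@B0, e@B8, f@B9}

Merge at B8: IN[B8] = OUT[B7] = {a@B5, a@B6, b@B7, c@B7, d@B1, d@B5, e@B0, f@B0, f@B5}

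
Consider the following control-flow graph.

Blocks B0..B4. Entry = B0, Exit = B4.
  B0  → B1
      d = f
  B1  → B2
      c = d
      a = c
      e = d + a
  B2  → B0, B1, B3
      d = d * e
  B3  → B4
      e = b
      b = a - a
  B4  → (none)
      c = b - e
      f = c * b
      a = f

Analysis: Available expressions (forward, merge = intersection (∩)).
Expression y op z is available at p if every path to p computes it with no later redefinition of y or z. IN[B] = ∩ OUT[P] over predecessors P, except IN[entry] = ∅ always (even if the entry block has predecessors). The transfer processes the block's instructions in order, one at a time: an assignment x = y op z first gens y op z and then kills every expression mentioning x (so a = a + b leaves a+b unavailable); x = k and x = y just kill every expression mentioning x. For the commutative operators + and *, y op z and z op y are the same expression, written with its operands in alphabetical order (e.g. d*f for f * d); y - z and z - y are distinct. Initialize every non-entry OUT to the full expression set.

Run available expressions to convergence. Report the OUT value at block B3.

Answer: {a-a}

Working:
Fixpoint table:
  B0:   IN={}   OUT={}
  B1:   IN={}   OUT={a+d}
  B2:   IN={a+d}   OUT={}
  B3:   IN={}   OUT={a-a}
  B4:   IN={a-a}   OUT={b*c, b-e}

Merge at B3: IN[B3] = OUT[B2] = {}
Applying B3's transfer function to that IN value gives OUT[B3] (row B3 above).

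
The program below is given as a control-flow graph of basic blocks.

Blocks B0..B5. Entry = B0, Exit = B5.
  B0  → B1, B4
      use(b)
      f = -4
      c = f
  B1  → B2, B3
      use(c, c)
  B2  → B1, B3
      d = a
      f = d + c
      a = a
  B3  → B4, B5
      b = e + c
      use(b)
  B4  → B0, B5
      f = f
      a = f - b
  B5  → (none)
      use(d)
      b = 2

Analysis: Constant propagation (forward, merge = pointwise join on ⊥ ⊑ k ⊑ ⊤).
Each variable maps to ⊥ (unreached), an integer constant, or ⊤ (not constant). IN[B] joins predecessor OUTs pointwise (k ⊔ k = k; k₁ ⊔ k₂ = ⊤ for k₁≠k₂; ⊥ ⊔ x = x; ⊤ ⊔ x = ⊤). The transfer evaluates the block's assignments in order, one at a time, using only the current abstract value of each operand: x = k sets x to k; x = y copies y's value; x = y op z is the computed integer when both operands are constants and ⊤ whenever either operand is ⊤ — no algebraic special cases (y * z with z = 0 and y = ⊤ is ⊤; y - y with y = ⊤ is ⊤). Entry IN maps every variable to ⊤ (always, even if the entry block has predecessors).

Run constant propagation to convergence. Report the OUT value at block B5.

Answer: {a: ⊤, b: 2, c: -4, d: ⊤, e: ⊤, f: ⊤}

Derivation:
Converged values:
  B0:   IN=(all ⊤)   OUT={c:-4, f:-4; rest ⊤}
  B1:   IN={c:-4; rest ⊤}   OUT={c:-4; rest ⊤}
  B2:   IN={c:-4; rest ⊤}   OUT={c:-4; rest ⊤}
  B3:   IN={c:-4; rest ⊤}   OUT={c:-4; rest ⊤}
  B4:   IN={c:-4; rest ⊤}   OUT={c:-4; rest ⊤}
  B5:   IN={c:-4; rest ⊤}   OUT={b:2, c:-4; rest ⊤}

Merge at B5: IN[B5] = OUT[B3] ⊔ OUT[B4] = {a: ⊤, b: ⊤, c: -4, d: ⊤, e: ⊤, f: ⊤}
Applying B5's transfer function to that IN value gives OUT[B5] (row B5 above).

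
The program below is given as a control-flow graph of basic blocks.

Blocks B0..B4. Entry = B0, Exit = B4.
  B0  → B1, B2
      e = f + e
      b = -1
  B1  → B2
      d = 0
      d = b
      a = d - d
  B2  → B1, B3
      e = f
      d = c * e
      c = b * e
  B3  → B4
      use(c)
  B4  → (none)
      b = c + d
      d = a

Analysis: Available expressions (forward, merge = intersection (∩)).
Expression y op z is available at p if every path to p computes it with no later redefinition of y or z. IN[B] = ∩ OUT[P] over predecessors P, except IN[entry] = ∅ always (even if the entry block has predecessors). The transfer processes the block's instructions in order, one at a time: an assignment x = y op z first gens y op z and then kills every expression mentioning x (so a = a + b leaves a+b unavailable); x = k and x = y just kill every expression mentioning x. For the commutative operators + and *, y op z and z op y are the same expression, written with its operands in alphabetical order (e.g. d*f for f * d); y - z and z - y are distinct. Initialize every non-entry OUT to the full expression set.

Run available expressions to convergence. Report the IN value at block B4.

Answer: {b*e}

Trace:
Converged values:
  B0:  IN={}  OUT={}
  B1:  IN={}  OUT={d-d}
  B2:  IN={}  OUT={b*e}
  B3:  IN={b*e}  OUT={b*e}
  B4:  IN={b*e}  OUT={}

Merge at B4: IN[B4] = OUT[B3] = {b*e}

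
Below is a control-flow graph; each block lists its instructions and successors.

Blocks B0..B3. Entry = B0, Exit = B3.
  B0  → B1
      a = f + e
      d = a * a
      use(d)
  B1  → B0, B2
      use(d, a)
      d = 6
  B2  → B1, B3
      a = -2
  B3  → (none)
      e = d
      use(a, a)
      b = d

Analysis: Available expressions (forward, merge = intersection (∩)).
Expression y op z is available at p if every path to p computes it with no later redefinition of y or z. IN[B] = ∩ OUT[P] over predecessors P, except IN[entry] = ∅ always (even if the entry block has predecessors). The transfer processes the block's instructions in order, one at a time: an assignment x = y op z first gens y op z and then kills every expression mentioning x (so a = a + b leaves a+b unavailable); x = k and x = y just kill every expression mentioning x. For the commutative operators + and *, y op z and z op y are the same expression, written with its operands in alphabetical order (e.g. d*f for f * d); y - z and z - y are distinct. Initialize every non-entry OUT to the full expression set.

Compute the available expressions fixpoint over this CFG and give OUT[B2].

Converged values:
  B0: | IN={} | OUT={a*a, e+f}
  B1: | IN={e+f} | OUT={e+f}
  B2: | IN={e+f} | OUT={e+f}
  B3: | IN={e+f} | OUT={}

Merge at B2: IN[B2] = OUT[B1] = {e+f}
Applying B2's transfer function to that IN value gives OUT[B2] (row B2 above).

Answer: {e+f}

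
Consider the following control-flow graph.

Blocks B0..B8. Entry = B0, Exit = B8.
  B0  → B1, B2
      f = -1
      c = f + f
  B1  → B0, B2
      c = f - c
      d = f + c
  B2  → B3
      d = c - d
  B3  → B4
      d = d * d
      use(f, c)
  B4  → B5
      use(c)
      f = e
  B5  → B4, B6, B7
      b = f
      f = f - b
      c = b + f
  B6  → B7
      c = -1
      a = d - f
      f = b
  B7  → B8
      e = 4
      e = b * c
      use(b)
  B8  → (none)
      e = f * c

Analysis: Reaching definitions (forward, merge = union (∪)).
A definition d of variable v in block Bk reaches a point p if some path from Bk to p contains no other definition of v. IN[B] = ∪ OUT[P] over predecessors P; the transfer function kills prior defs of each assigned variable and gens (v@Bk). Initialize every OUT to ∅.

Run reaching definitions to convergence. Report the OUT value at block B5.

Per-block solution:
  B0:  IN={c@B1, d@B1, f@B0}  OUT={c@B0, d@B1, f@B0}
  B1:  IN={c@B0, d@B1, f@B0}  OUT={c@B1, d@B1, f@B0}
  B2:  IN={c@B0, c@B1, d@B1, f@B0}  OUT={c@B0, c@B1, d@B2, f@B0}
  B3:  IN={c@B0, c@B1, d@B2, f@B0}  OUT={c@B0, c@B1, d@B3, f@B0}
  B4:  IN={b@B5, c@B0, c@B1, c@B5, d@B3, f@B0, f@B5}  OUT={b@B5, c@B0, c@B1, c@B5, d@B3, f@B4}
  B5:  IN={b@B5, c@B0, c@B1, c@B5, d@B3, f@B4}  OUT={b@B5, c@B5, d@B3, f@B5}
  B6:  IN={b@B5, c@B5, d@B3, f@B5}  OUT={a@B6, b@B5, c@B6, d@B3, f@B6}
  B7:  IN={a@B6, b@B5, c@B5, c@B6, d@B3, f@B5, f@B6}  OUT={a@B6, b@B5, c@B5, c@B6, d@B3, e@B7, f@B5, f@B6}
  B8:  IN={a@B6, b@B5, c@B5, c@B6, d@B3, e@B7, f@B5, f@B6}  OUT={a@B6, b@B5, c@B5, c@B6, d@B3, e@B8, f@B5, f@B6}

Merge at B5: IN[B5] = OUT[B4] = {b@B5, c@B0, c@B1, c@B5, d@B3, f@B4}
Applying B5's transfer function to that IN value gives OUT[B5] (row B5 above).

Answer: {b@B5, c@B5, d@B3, f@B5}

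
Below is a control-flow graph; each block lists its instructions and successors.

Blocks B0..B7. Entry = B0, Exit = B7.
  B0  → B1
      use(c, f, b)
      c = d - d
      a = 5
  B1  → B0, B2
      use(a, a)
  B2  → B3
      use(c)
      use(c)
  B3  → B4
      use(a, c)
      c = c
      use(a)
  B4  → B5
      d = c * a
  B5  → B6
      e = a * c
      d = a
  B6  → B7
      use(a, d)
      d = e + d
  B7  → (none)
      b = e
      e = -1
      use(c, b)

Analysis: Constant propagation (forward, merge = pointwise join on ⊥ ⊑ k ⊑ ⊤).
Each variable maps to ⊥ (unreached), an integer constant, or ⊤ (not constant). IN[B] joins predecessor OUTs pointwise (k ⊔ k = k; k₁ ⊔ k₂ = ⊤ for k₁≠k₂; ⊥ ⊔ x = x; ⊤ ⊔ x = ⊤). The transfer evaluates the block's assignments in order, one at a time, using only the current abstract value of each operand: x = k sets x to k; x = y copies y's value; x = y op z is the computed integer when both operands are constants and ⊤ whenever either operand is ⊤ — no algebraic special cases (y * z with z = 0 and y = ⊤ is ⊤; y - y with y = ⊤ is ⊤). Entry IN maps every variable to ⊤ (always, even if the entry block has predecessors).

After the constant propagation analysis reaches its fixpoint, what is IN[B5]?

Fixpoint table:
  B0: | IN=(all ⊤) | OUT={a:5; rest ⊤}
  B1: | IN={a:5; rest ⊤} | OUT={a:5; rest ⊤}
  B2: | IN={a:5; rest ⊤} | OUT={a:5; rest ⊤}
  B3: | IN={a:5; rest ⊤} | OUT={a:5; rest ⊤}
  B4: | IN={a:5; rest ⊤} | OUT={a:5; rest ⊤}
  B5: | IN={a:5; rest ⊤} | OUT={a:5, d:5; rest ⊤}
  B6: | IN={a:5, d:5; rest ⊤} | OUT={a:5; rest ⊤}
  B7: | IN={a:5; rest ⊤} | OUT={a:5, e:-1; rest ⊤}

Merge at B5: IN[B5] = OUT[B4] = {a: 5, b: ⊤, c: ⊤, d: ⊤, e: ⊤, f: ⊤}

Answer: {a: 5, b: ⊤, c: ⊤, d: ⊤, e: ⊤, f: ⊤}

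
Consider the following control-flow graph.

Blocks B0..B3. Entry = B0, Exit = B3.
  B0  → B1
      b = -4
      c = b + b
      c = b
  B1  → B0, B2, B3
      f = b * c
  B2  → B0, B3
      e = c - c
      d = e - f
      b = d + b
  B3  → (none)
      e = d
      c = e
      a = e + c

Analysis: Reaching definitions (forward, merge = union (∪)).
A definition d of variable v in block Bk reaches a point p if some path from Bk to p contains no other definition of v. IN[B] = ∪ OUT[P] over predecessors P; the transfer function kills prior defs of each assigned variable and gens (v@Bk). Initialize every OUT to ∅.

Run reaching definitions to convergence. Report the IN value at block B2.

Answer: {b@B0, c@B0, d@B2, e@B2, f@B1}

Trace:
Fixpoint table:
  B0: | IN={b@B0, b@B2, c@B0, d@B2, e@B2, f@B1} | OUT={b@B0, c@B0, d@B2, e@B2, f@B1}
  B1: | IN={b@B0, c@B0, d@B2, e@B2, f@B1} | OUT={b@B0, c@B0, d@B2, e@B2, f@B1}
  B2: | IN={b@B0, c@B0, d@B2, e@B2, f@B1} | OUT={b@B2, c@B0, d@B2, e@B2, f@B1}
  B3: | IN={b@B0, b@B2, c@B0, d@B2, e@B2, f@B1} | OUT={a@B3, b@B0, b@B2, c@B3, d@B2, e@B3, f@B1}

Merge at B2: IN[B2] = OUT[B1] = {b@B0, c@B0, d@B2, e@B2, f@B1}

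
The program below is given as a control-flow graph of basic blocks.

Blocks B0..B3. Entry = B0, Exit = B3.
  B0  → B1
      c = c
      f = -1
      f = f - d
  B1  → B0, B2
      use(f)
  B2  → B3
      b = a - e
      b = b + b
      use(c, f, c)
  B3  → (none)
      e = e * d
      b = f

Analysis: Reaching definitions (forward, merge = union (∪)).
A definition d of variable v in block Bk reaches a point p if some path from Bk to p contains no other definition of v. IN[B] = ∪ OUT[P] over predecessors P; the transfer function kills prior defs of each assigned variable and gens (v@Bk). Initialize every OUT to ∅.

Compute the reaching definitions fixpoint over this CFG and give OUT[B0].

Answer: {c@B0, f@B0}

Working:
Converged values:
  B0:  IN={c@B0, f@B0}  OUT={c@B0, f@B0}
  B1:  IN={c@B0, f@B0}  OUT={c@B0, f@B0}
  B2:  IN={c@B0, f@B0}  OUT={b@B2, c@B0, f@B0}
  B3:  IN={b@B2, c@B0, f@B0}  OUT={b@B3, c@B0, e@B3, f@B0}

Merge at B0 (entry node, so the boundary value {} is joined with the incoming edge(s)): IN[B0] = {} ⊔ OUT[B1] = {c@B0, f@B0}
Applying B0's transfer function to that IN value gives OUT[B0] (row B0 above).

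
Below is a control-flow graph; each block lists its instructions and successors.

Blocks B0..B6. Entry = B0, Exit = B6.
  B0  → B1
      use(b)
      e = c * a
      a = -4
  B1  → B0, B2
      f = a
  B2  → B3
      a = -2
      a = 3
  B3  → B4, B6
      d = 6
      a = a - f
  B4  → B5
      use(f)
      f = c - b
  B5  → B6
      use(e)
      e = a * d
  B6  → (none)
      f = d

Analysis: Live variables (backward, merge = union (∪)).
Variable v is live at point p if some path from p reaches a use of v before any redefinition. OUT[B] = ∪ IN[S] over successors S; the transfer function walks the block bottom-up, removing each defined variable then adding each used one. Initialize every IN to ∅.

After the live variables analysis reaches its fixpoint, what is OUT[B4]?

Converged values:
  B0:   IN={a, b, c}   OUT={a, b, c, e}
  B1:   IN={a, b, c, e}   OUT={a, b, c, e, f}
  B2:   IN={b, c, e, f}   OUT={a, b, c, e, f}
  B3:   IN={a, b, c, e, f}   OUT={a, b, c, d, e, f}
  B4:   IN={a, b, c, d, e, f}   OUT={a, d, e}
  B5:   IN={a, d, e}   OUT={d}
  B6:   IN={d}   OUT={}

Merge at B4: OUT[B4] = IN[B5] = {a, d, e}

Answer: {a, d, e}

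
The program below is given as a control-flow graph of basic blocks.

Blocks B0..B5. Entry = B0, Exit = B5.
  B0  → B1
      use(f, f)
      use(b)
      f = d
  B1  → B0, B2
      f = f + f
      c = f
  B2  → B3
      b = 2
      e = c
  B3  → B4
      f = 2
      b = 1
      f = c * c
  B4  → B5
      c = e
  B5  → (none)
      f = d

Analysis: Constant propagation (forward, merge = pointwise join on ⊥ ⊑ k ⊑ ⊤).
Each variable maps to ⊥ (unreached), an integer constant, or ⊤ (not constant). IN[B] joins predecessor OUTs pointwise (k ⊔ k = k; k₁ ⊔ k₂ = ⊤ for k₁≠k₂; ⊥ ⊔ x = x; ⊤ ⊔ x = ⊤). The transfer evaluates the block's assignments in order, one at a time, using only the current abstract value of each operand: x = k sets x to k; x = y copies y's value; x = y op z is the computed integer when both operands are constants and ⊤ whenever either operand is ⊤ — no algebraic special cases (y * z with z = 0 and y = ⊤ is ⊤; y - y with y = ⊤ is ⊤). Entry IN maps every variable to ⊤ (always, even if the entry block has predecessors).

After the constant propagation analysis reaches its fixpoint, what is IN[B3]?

Answer: {a: ⊤, b: 2, c: ⊤, d: ⊤, e: ⊤, f: ⊤}

Trace:
Fixpoint table:
  B0:   IN=(all ⊤)   OUT=(all ⊤)
  B1:   IN=(all ⊤)   OUT=(all ⊤)
  B2:   IN=(all ⊤)   OUT={b:2; rest ⊤}
  B3:   IN={b:2; rest ⊤}   OUT={b:1; rest ⊤}
  B4:   IN={b:1; rest ⊤}   OUT={b:1; rest ⊤}
  B5:   IN={b:1; rest ⊤}   OUT={b:1; rest ⊤}

Merge at B3: IN[B3] = OUT[B2] = {a: ⊤, b: 2, c: ⊤, d: ⊤, e: ⊤, f: ⊤}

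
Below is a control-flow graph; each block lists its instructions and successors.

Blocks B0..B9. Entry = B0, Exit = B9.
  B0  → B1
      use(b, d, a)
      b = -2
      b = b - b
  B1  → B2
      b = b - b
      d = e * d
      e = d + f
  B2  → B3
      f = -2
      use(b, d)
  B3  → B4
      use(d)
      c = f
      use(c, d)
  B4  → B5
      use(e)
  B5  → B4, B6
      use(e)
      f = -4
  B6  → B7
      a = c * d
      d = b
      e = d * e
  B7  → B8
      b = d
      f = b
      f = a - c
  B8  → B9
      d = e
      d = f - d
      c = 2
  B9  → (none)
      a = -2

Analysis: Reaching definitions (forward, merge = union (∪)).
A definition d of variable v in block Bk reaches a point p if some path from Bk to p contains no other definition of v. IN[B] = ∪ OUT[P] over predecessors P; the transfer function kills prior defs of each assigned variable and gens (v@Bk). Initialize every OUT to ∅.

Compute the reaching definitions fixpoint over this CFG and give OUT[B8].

Answer: {a@B6, b@B7, c@B8, d@B8, e@B6, f@B7}

Trace:
Converged values:
  B0:  IN={}  OUT={b@B0}
  B1:  IN={b@B0}  OUT={b@B1, d@B1, e@B1}
  B2:  IN={b@B1, d@B1, e@B1}  OUT={b@B1, d@B1, e@B1, f@B2}
  B3:  IN={b@B1, d@B1, e@B1, f@B2}  OUT={b@B1, c@B3, d@B1, e@B1, f@B2}
  B4:  IN={b@B1, c@B3, d@B1, e@B1, f@B2, f@B5}  OUT={b@B1, c@B3, d@B1, e@B1, f@B2, f@B5}
  B5:  IN={b@B1, c@B3, d@B1, e@B1, f@B2, f@B5}  OUT={b@B1, c@B3, d@B1, e@B1, f@B5}
  B6:  IN={b@B1, c@B3, d@B1, e@B1, f@B5}  OUT={a@B6, b@B1, c@B3, d@B6, e@B6, f@B5}
  B7:  IN={a@B6, b@B1, c@B3, d@B6, e@B6, f@B5}  OUT={a@B6, b@B7, c@B3, d@B6, e@B6, f@B7}
  B8:  IN={a@B6, b@B7, c@B3, d@B6, e@B6, f@B7}  OUT={a@B6, b@B7, c@B8, d@B8, e@B6, f@B7}
  B9:  IN={a@B6, b@B7, c@B8, d@B8, e@B6, f@B7}  OUT={a@B9, b@B7, c@B8, d@B8, e@B6, f@B7}

Merge at B8: IN[B8] = OUT[B7] = {a@B6, b@B7, c@B3, d@B6, e@B6, f@B7}
Applying B8's transfer function to that IN value gives OUT[B8] (row B8 above).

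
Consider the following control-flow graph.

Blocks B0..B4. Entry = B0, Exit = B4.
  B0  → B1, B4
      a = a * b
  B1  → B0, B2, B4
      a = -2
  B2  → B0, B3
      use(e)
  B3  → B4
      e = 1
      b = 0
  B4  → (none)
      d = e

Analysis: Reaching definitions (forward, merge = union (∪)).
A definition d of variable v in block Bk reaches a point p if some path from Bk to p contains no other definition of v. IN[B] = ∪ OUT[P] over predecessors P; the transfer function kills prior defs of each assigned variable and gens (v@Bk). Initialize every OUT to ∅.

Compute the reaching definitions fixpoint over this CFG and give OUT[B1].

Answer: {a@B1}

Derivation:
Converged values:
  B0:   IN={a@B1}   OUT={a@B0}
  B1:   IN={a@B0}   OUT={a@B1}
  B2:   IN={a@B1}   OUT={a@B1}
  B3:   IN={a@B1}   OUT={a@B1, b@B3, e@B3}
  B4:   IN={a@B0, a@B1, b@B3, e@B3}   OUT={a@B0, a@B1, b@B3, d@B4, e@B3}

Merge at B1: IN[B1] = OUT[B0] = {a@B0}
Applying B1's transfer function to that IN value gives OUT[B1] (row B1 above).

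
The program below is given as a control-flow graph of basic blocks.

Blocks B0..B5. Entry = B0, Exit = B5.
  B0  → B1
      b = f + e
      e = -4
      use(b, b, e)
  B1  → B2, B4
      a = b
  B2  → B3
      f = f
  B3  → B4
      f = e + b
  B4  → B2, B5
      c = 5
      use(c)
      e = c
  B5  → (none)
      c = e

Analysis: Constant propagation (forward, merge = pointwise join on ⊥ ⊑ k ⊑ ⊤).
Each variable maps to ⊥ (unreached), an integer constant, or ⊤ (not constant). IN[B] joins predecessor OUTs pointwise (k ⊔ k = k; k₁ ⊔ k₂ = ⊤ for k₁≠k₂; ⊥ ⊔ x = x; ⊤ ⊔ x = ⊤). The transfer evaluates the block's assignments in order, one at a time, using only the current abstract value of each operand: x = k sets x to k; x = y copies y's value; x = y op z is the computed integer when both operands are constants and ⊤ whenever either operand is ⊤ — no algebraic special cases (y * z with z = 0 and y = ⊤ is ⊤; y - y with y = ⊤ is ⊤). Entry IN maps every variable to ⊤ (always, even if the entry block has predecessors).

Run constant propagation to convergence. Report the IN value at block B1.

Answer: {a: ⊤, b: ⊤, c: ⊤, d: ⊤, e: -4, f: ⊤}

Derivation:
Per-block solution:
  B0:   IN=(all ⊤)   OUT={e:-4; rest ⊤}
  B1:   IN={e:-4; rest ⊤}   OUT={e:-4; rest ⊤}
  B2:   IN=(all ⊤)   OUT=(all ⊤)
  B3:   IN=(all ⊤)   OUT=(all ⊤)
  B4:   IN=(all ⊤)   OUT={c:5, e:5; rest ⊤}
  B5:   IN={c:5, e:5; rest ⊤}   OUT={c:5, e:5; rest ⊤}

Merge at B1: IN[B1] = OUT[B0] = {a: ⊤, b: ⊤, c: ⊤, d: ⊤, e: -4, f: ⊤}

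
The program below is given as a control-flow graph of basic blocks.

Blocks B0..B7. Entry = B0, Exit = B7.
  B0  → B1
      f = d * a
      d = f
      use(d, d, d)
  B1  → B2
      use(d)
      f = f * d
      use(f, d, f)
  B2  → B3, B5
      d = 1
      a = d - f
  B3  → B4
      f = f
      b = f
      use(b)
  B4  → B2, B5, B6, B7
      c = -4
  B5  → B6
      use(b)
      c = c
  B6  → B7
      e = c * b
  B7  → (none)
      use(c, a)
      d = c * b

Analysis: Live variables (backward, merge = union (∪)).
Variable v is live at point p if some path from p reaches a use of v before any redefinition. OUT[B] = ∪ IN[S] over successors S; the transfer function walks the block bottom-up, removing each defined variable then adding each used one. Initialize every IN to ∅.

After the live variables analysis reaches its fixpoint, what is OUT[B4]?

Converged values:
  B0:   IN={a, b, c, d}   OUT={b, c, d, f}
  B1:   IN={b, c, d, f}   OUT={b, c, f}
  B2:   IN={b, c, f}   OUT={a, b, c, f}
  B3:   IN={a, f}   OUT={a, b, f}
  B4:   IN={a, b, f}   OUT={a, b, c, f}
  B5:   IN={a, b, c}   OUT={a, b, c}
  B6:   IN={a, b, c}   OUT={a, b, c}
  B7:   IN={a, b, c}   OUT={}

Merge at B4: OUT[B4] = IN[B2] ⊔ IN[B5] ⊔ IN[B6] ⊔ IN[B7] = {a, b, c, f}

Answer: {a, b, c, f}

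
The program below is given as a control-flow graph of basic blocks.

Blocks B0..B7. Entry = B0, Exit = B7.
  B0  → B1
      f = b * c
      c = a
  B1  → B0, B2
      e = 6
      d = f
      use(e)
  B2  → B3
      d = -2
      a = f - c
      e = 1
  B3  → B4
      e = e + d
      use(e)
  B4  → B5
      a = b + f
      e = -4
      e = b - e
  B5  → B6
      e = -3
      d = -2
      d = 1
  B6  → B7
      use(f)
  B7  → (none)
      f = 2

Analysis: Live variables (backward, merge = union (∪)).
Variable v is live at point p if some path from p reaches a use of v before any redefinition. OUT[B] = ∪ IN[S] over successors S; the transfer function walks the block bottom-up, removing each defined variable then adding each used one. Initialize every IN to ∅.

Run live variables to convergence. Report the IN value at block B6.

Answer: {f}

Trace:
Converged values:
  B0:   IN={a, b, c}   OUT={a, b, c, f}
  B1:   IN={a, b, c, f}   OUT={a, b, c, f}
  B2:   IN={b, c, f}   OUT={b, d, e, f}
  B3:   IN={b, d, e, f}   OUT={b, f}
  B4:   IN={b, f}   OUT={f}
  B5:   IN={f}   OUT={f}
  B6:   IN={f}   OUT={}
  B7:   IN={}   OUT={}

Merge at B6: OUT[B6] = IN[B7] = {}
Applying B6's transfer function to that OUT value gives IN[B6] (row B6 above).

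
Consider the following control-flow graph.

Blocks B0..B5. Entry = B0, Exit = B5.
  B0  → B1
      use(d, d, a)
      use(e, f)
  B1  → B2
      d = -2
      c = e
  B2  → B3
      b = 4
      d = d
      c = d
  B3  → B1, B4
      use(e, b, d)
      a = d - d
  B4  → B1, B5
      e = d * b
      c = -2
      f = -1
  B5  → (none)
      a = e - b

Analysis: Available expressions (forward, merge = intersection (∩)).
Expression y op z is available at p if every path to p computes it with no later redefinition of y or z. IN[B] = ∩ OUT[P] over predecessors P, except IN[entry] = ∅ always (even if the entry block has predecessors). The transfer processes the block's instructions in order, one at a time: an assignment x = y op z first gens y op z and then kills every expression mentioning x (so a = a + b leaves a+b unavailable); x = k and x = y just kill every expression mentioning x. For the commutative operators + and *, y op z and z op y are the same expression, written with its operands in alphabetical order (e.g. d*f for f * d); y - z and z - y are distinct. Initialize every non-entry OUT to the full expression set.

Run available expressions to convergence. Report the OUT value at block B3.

Answer: {d-d}

Trace:
Per-block solution:
  B0:  IN={}  OUT={}
  B1:  IN={}  OUT={}
  B2:  IN={}  OUT={}
  B3:  IN={}  OUT={d-d}
  B4:  IN={d-d}  OUT={b*d, d-d}
  B5:  IN={b*d, d-d}  OUT={b*d, d-d, e-b}

Merge at B3: IN[B3] = OUT[B2] = {}
Applying B3's transfer function to that IN value gives OUT[B3] (row B3 above).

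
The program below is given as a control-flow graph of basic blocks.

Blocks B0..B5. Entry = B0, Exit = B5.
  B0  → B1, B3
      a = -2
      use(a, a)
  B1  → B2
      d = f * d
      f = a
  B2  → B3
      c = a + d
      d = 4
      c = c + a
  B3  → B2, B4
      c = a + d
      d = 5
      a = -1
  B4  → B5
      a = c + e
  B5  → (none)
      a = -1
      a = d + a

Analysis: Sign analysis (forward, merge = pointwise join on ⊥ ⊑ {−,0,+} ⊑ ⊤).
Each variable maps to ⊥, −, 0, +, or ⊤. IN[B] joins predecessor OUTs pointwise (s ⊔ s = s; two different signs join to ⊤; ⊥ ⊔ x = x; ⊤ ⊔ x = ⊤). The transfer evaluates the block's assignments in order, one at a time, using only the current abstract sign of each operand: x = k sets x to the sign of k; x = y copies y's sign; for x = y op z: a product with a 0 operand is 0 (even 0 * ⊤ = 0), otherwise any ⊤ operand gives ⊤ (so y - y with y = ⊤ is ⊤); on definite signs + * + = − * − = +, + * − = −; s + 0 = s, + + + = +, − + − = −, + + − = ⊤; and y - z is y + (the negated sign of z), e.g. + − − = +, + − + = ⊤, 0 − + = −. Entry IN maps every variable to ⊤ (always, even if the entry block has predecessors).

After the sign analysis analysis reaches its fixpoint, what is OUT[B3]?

Answer: {a: -, b: ⊤, c: ⊤, d: +, e: ⊤, f: ⊤}

Working:
Converged values:
  B0:  IN=(all ⊤)  OUT={a:-; rest ⊤}
  B1:  IN={a:-; rest ⊤}  OUT={a:-, f:-; rest ⊤}
  B2:  IN={a:-; rest ⊤}  OUT={a:-, d:+; rest ⊤}
  B3:  IN={a:-; rest ⊤}  OUT={a:-, d:+; rest ⊤}
  B4:  IN={a:-, d:+; rest ⊤}  OUT={d:+; rest ⊤}
  B5:  IN={d:+; rest ⊤}  OUT={d:+; rest ⊤}

Merge at B3: IN[B3] = OUT[B0] ⊔ OUT[B2] = {a: -, b: ⊤, c: ⊤, d: ⊤, e: ⊤, f: ⊤}
Applying B3's transfer function to that IN value gives OUT[B3] (row B3 above).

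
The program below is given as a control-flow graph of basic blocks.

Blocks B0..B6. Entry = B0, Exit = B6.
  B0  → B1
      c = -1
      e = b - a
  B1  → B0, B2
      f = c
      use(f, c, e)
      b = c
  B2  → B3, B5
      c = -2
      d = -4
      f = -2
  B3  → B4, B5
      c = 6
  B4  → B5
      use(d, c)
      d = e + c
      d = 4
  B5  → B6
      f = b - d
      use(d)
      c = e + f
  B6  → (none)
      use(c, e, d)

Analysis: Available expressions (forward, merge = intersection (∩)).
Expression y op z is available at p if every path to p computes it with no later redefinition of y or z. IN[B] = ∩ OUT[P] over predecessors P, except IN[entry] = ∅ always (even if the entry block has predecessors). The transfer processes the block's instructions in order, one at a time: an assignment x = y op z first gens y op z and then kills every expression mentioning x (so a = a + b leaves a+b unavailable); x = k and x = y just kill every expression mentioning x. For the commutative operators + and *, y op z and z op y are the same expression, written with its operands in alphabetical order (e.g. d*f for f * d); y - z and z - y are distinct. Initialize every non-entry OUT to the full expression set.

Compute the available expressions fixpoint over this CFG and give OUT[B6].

Answer: {b-d, e+f}

Trace:
Converged values:
  B0:   IN={}   OUT={b-a}
  B1:   IN={b-a}   OUT={}
  B2:   IN={}   OUT={}
  B3:   IN={}   OUT={}
  B4:   IN={}   OUT={c+e}
  B5:   IN={}   OUT={b-d, e+f}
  B6:   IN={b-d, e+f}   OUT={b-d, e+f}

Merge at B6: IN[B6] = OUT[B5] = {b-d, e+f}
Applying B6's transfer function to that IN value gives OUT[B6] (row B6 above).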